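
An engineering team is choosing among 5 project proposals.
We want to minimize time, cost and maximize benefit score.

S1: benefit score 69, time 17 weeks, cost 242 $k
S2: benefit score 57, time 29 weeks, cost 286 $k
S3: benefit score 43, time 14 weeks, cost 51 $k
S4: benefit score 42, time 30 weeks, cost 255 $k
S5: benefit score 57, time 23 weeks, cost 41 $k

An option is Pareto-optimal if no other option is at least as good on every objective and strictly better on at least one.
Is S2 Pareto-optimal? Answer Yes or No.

S1 vs S2: benefit score 69≥57, time 17≤29, cost 242≤286 — S1 is at least as good on every objective and strictly better on at least one, so S1 dominates S2.

No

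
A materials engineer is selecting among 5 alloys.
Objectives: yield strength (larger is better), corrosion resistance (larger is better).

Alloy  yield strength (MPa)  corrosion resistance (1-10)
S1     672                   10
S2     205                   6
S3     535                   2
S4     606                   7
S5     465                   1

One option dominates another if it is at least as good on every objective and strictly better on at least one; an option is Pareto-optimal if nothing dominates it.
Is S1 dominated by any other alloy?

No

S2: worse on yield strength (205 vs 672).
S3: worse on yield strength (535 vs 672).
S4: worse on yield strength (606 vs 672).
S5: worse on yield strength (465 vs 672).
No option is at least as good as S1 on every objective and strictly better on one.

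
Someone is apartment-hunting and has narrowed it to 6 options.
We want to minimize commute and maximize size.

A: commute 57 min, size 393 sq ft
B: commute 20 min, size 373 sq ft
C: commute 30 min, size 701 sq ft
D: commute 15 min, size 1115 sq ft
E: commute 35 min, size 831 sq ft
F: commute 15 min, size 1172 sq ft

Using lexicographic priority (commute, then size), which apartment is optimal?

First minimize commute: best is 15, kept {D, F}.
Then maximize size: best is 1172, kept {F}.

F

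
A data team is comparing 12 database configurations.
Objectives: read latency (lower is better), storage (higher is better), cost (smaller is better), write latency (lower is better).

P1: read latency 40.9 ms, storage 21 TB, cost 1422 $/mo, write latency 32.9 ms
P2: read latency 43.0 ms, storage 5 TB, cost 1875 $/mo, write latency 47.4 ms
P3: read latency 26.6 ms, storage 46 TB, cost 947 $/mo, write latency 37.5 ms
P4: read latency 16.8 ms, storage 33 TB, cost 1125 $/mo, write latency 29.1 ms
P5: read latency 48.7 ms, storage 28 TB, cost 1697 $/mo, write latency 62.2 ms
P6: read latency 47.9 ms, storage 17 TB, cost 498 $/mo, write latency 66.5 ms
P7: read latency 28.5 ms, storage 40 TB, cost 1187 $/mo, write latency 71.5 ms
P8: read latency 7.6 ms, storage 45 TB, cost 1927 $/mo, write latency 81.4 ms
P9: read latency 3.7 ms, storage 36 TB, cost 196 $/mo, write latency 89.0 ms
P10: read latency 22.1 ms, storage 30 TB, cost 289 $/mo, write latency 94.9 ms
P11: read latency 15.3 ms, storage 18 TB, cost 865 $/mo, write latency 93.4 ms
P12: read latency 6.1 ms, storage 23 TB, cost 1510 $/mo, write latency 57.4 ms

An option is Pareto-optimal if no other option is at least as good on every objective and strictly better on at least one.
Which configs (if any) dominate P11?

P9

P9: read latency 3.7≤15.3, storage 36≥18, cost 196≤865, write latency 89.0≤93.4 — dominates P11.
Others (P1, P2, P3, P4, P5, P6, P7, P8, P10, P12) are each worse than P11 on at least one objective.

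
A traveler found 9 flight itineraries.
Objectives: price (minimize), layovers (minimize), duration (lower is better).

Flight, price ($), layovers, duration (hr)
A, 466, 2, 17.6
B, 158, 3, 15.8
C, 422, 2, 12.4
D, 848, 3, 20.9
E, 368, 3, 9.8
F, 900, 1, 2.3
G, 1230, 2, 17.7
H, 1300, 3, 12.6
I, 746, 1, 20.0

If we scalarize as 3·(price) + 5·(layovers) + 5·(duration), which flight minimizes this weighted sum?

B

A: 3·466 + 5·2 + 5·17.6 = 1496.0
B: 3·158 + 5·3 + 5·15.8 = 568.0
C: 3·422 + 5·2 + 5·12.4 = 1338.0
D: 3·848 + 5·3 + 5·20.9 = 2663.5
E: 3·368 + 5·3 + 5·9.8 = 1168.0
F: 3·900 + 5·1 + 5·2.3 = 2716.5
G: 3·1230 + 5·2 + 5·17.7 = 3788.5
H: 3·1300 + 5·3 + 5·12.6 = 3978.0
I: 3·746 + 5·1 + 5·20.0 = 2343.0
Lowest: B at 568.0.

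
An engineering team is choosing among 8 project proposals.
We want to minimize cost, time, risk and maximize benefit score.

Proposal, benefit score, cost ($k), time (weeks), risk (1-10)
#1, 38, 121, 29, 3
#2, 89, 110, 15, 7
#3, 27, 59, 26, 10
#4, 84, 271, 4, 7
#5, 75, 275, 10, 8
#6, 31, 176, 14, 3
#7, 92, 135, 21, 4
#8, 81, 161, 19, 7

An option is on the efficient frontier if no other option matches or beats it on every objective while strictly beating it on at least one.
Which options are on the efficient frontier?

#1: not dominated.
#2: not dominated.
#3: not dominated (best cost).
#4: not dominated (best time).
#5: dominated by #4 (benefit score 84≥75, cost 271≤275, time 4≤10, risk 7≤8).
#6: not dominated.
#7: not dominated (best benefit score).
#8: dominated by #2 (benefit score 89≥81, cost 110≤161, time 15≤19, risk 7≤7).

#1, #2, #3, #4, #6, #7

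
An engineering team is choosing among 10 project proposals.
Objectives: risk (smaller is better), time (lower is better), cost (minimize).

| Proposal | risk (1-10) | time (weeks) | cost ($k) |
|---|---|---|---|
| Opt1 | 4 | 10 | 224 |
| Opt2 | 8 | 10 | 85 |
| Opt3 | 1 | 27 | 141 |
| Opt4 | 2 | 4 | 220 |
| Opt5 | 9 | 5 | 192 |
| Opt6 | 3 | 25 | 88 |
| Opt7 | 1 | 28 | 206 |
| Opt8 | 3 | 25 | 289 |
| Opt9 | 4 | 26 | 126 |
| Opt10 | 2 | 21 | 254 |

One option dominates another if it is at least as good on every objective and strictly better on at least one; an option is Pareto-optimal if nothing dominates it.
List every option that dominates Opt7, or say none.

Opt3

Opt3: risk 1≤1, time 27≤28, cost 141≤206 — dominates Opt7.
Others (Opt1, Opt2, Opt4, Opt5, Opt6, Opt8, Opt9, Opt10) are each worse than Opt7 on at least one objective.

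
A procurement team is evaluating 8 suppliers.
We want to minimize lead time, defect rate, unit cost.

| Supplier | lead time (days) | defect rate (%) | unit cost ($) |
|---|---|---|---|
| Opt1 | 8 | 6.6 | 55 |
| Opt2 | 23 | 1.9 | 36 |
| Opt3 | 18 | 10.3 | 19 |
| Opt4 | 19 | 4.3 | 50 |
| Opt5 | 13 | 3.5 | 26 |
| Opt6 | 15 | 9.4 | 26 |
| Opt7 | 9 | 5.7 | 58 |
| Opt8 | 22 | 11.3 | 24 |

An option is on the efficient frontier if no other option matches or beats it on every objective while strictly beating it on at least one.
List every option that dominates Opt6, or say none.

Opt5: lead time 13≤15, defect rate 3.5≤9.4, unit cost 26≤26 — dominates Opt6.
Others (Opt1, Opt2, Opt3, Opt4, Opt7, Opt8) are each worse than Opt6 on at least one objective.

Opt5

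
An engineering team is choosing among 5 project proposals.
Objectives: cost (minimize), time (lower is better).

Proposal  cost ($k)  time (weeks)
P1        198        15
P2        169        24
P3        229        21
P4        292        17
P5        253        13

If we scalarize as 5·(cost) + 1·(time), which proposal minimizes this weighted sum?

P1: 5·198 + 1·15 = 1005
P2: 5·169 + 1·24 = 869
P3: 5·229 + 1·21 = 1166
P4: 5·292 + 1·17 = 1477
P5: 5·253 + 1·13 = 1278
Lowest: P2 at 869.

P2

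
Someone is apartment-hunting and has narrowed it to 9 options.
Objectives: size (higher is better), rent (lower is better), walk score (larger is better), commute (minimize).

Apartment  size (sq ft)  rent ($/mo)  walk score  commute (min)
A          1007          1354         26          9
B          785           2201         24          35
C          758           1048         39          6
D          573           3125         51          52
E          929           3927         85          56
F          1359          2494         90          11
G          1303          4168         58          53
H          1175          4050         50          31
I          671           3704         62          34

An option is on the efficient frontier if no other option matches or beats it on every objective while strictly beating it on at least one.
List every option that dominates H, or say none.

F: size 1359≥1175, rent 2494≤4050, walk score 90≥50, commute 11≤31 — dominates H.
Others (A, B, C, D, E, G, I) are each worse than H on at least one objective.

F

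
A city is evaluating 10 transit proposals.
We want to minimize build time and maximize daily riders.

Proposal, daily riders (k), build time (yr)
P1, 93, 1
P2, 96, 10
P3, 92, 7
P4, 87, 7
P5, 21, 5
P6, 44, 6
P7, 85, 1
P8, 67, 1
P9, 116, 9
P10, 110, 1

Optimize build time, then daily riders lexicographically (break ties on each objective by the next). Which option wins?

First minimize build time: best is 1, kept {P1, P7, P8, P10}.
Then maximize daily riders: best is 110, kept {P10}.

P10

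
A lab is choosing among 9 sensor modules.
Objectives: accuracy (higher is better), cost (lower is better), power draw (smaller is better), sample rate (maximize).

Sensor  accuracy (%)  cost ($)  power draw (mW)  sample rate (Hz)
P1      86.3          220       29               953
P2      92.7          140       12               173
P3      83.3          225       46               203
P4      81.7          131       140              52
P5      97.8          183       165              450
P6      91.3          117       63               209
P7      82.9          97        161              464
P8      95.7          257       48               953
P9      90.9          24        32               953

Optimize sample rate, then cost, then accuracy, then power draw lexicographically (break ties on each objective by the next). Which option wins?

First maximize sample rate: best is 953, kept {P1, P8, P9}.
Then minimize cost: best is 24, kept {P9}.

P9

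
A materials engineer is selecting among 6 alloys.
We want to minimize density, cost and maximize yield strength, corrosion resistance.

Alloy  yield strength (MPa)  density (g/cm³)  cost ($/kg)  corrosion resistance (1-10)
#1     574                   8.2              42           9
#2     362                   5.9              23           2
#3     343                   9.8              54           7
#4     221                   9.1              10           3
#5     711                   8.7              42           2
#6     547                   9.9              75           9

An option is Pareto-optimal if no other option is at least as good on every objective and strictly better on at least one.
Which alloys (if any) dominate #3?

#1

#1: yield strength 574≥343, density 8.2≤9.8, cost 42≤54, corrosion resistance 9≥7 — dominates #3.
Others (#2, #4, #5, #6) are each worse than #3 on at least one objective.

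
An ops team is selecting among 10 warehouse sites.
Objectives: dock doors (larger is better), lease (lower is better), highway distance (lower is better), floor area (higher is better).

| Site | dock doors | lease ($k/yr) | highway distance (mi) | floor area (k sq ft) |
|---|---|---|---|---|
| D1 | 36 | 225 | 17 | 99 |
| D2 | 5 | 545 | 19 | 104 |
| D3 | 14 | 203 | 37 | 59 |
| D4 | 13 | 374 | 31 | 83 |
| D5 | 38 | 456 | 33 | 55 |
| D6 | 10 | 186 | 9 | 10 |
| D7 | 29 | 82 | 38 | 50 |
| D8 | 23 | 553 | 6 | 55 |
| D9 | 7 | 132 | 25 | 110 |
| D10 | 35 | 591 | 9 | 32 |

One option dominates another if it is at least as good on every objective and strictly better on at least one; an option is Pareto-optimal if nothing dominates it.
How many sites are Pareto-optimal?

D1: not dominated.
D2: not dominated.
D3: not dominated.
D4: dominated by D1 (dock doors 36≥13, lease 225≤374, highway distance 17≤31, floor area 99≥83).
D5: not dominated (best dock doors).
D6: not dominated.
D7: not dominated (best lease).
D8: not dominated (best highway distance).
D9: not dominated (best floor area).
D10: not dominated.
Pareto-optimal: D1, D2, D3, D5, D6, D7, D8, D9, D10 → 9.

9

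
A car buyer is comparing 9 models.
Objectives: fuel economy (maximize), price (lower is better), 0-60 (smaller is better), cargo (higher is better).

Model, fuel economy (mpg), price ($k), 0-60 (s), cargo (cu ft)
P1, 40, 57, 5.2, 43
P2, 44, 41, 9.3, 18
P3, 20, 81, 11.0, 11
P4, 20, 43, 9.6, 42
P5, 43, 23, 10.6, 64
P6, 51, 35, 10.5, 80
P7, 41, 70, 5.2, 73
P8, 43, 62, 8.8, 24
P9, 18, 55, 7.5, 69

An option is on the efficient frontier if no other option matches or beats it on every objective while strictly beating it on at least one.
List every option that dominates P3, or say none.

P1: fuel economy 40≥20, price 57≤81, 0-60 5.2≤11.0, cargo 43≥11 — dominates P3.
P2: fuel economy 44≥20, price 41≤81, 0-60 9.3≤11.0, cargo 18≥11 — dominates P3.
P4: fuel economy 20≥20, price 43≤81, 0-60 9.6≤11.0, cargo 42≥11 — dominates P3.
P5: fuel economy 43≥20, price 23≤81, 0-60 10.6≤11.0, cargo 64≥11 — dominates P3.
P6: fuel economy 51≥20, price 35≤81, 0-60 10.5≤11.0, cargo 80≥11 — dominates P3.
P7: fuel economy 41≥20, price 70≤81, 0-60 5.2≤11.0, cargo 73≥11 — dominates P3.
P8: fuel economy 43≥20, price 62≤81, 0-60 8.8≤11.0, cargo 24≥11 — dominates P3.
Others (P9) are each worse than P3 on at least one objective.

P1, P2, P4, P5, P6, P7, P8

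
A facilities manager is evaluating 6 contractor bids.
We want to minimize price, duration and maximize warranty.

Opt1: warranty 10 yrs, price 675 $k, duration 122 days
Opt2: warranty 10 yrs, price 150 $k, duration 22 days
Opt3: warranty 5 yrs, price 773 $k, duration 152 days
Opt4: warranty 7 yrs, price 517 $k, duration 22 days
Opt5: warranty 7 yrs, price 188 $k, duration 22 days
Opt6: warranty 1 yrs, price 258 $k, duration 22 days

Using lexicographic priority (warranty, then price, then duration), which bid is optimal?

Opt2

First maximize warranty: best is 10, kept {Opt1, Opt2}.
Then minimize price: best is 150, kept {Opt2}.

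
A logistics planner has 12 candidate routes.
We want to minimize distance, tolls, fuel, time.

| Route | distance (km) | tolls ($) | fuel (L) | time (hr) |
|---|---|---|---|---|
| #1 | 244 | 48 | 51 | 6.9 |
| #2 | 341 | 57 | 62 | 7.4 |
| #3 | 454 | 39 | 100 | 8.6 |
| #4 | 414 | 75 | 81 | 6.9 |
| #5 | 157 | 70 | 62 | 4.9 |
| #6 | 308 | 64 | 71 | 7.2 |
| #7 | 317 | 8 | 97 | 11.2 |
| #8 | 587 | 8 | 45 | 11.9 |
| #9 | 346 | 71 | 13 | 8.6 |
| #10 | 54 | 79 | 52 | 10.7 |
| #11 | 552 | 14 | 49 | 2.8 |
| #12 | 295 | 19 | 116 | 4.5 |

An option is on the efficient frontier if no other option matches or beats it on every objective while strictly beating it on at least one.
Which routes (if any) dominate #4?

#1, #5

#1: distance 244≤414, tolls 48≤75, fuel 51≤81, time 6.9≤6.9 — dominates #4.
#5: distance 157≤414, tolls 70≤75, fuel 62≤81, time 4.9≤6.9 — dominates #4.
Others (#2, #3, #6, #7, #8, #9, #10, #11, #12) are each worse than #4 on at least one objective.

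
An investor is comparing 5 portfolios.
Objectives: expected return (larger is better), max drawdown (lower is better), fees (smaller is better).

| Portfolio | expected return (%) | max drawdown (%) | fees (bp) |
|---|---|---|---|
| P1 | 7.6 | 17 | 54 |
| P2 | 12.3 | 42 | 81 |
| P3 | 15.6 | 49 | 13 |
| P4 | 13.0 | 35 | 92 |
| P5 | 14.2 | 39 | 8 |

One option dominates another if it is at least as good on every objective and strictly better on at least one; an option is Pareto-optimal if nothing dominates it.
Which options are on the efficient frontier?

P1: not dominated (best max drawdown).
P2: dominated by P5 (expected return 14.2≥12.3, max drawdown 39≤42, fees 8≤81).
P3: not dominated (best expected return).
P4: not dominated.
P5: not dominated (best fees).

P1, P3, P4, P5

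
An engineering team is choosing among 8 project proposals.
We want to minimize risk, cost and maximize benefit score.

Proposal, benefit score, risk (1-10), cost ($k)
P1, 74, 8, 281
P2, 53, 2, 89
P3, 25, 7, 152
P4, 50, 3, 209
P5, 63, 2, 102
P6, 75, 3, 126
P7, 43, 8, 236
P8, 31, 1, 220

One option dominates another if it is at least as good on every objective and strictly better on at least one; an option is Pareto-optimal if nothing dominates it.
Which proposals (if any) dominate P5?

P1: worse on risk (8 vs 2).
P2: worse on benefit score (53 vs 63).
P3: worse on benefit score (25 vs 63).
P4: worse on benefit score (50 vs 63).
P6: worse on risk (3 vs 2).
P7: worse on benefit score (43 vs 63).
P8: worse on benefit score (31 vs 63).
No option dominates P5.

none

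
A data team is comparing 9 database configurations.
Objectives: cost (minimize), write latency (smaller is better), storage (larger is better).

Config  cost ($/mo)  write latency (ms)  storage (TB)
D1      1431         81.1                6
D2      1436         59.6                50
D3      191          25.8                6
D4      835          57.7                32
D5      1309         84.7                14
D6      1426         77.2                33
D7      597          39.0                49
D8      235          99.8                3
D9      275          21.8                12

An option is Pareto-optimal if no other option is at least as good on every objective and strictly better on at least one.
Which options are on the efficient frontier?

D1: dominated by D3 (cost 191≤1431, write latency 25.8≤81.1, storage 6≥6).
D2: not dominated (best storage).
D3: not dominated (best cost).
D4: dominated by D7 (cost 597≤835, write latency 39.0≤57.7, storage 49≥32).
D5: dominated by D4 (cost 835≤1309, write latency 57.7≤84.7, storage 32≥14).
D6: dominated by D7 (cost 597≤1426, write latency 39.0≤77.2, storage 49≥33).
D7: not dominated.
D8: dominated by D3 (cost 191≤235, write latency 25.8≤99.8, storage 6≥3).
D9: not dominated (best write latency).

D2, D3, D7, D9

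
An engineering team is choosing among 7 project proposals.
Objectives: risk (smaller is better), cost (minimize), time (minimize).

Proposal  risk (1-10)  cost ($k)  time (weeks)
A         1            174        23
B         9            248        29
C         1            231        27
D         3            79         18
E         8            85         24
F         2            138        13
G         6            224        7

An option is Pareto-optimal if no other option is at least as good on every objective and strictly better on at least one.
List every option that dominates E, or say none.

D: risk 3≤8, cost 79≤85, time 18≤24 — dominates E.
Others (A, B, C, F, G) are each worse than E on at least one objective.

D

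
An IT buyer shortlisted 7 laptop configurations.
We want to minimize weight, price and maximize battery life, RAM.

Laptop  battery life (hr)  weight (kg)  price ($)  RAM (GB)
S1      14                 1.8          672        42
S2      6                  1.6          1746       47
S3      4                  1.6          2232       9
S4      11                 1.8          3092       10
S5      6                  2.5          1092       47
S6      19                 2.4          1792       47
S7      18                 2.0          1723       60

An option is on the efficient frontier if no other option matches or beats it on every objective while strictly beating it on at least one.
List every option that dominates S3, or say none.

S2

S2: battery life 6≥4, weight 1.6≤1.6, price 1746≤2232, RAM 47≥9 — dominates S3.
Others (S1, S4, S5, S6, S7) are each worse than S3 on at least one objective.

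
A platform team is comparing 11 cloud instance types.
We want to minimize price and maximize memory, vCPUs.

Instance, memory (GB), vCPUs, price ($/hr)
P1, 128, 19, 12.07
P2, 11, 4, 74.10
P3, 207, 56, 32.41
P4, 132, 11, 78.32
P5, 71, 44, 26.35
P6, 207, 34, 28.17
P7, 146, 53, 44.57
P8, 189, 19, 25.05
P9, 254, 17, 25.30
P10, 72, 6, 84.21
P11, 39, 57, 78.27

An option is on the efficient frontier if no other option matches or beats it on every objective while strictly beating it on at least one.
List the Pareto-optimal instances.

P1, P3, P5, P6, P8, P9, P11

P1: not dominated (best price).
P2: dominated by P1 (memory 128≥11, vCPUs 19≥4, price 12.07≤74.10).
P3: not dominated.
P4: dominated by P3 (memory 207≥132, vCPUs 56≥11, price 32.41≤78.32).
P5: not dominated.
P6: not dominated.
P7: dominated by P3 (memory 207≥146, vCPUs 56≥53, price 32.41≤44.57).
P8: not dominated.
P9: not dominated (best memory).
P10: dominated by P1 (memory 128≥72, vCPUs 19≥6, price 12.07≤84.21).
P11: not dominated (best vCPUs).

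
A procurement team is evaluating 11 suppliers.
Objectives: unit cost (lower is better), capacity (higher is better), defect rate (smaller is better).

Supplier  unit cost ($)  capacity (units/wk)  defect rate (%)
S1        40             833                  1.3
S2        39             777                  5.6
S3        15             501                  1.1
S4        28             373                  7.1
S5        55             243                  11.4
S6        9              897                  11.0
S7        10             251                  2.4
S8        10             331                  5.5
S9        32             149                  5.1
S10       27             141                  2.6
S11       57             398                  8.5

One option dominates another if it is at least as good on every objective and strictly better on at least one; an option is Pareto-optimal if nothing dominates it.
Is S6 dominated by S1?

S1 vs S6: S1 is worse on unit cost (40 vs 9), so it does not dominate S6.

No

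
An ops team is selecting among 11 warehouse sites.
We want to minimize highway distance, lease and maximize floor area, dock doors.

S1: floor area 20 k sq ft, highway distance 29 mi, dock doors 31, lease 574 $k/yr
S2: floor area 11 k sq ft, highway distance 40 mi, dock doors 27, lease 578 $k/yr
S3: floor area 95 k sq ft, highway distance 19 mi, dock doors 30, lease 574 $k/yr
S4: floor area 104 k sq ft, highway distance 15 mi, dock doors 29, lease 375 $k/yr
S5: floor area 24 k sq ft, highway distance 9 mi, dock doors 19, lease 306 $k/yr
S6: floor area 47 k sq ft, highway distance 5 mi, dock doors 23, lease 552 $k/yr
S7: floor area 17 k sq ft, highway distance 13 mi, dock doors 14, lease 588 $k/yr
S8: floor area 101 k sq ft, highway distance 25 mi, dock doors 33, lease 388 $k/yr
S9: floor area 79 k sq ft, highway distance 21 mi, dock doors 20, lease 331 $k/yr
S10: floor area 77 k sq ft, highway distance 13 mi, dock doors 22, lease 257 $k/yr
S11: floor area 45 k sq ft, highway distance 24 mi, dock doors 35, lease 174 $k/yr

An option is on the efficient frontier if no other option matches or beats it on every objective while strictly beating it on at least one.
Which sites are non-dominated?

S3, S4, S5, S6, S8, S9, S10, S11

S1: dominated by S8 (floor area 101≥20, highway distance 25≤29, dock doors 33≥31, lease 388≤574).
S2: dominated by S1 (floor area 20≥11, highway distance 29≤40, dock doors 31≥27, lease 574≤578).
S3: not dominated.
S4: not dominated (best floor area).
S5: not dominated.
S6: not dominated (best highway distance).
S7: dominated by S5 (floor area 24≥17, highway distance 9≤13, dock doors 19≥14, lease 306≤588).
S8: not dominated.
S9: not dominated.
S10: not dominated.
S11: not dominated (best dock doors).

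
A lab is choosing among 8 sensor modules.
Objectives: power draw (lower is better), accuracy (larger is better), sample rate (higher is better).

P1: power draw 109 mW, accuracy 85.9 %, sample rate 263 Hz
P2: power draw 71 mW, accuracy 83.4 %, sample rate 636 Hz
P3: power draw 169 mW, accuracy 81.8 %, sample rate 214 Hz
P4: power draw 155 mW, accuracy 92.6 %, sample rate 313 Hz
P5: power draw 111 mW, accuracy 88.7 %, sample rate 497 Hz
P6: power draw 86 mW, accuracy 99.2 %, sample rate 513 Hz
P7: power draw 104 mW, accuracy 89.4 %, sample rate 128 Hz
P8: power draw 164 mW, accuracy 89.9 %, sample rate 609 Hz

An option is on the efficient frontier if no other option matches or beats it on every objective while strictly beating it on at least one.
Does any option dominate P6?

No

P1: worse on power draw (109 vs 86).
P2: worse on accuracy (83.4 vs 99.2).
P3: worse on power draw (169 vs 86).
P4: worse on power draw (155 vs 86).
P5: worse on power draw (111 vs 86).
P7: worse on power draw (104 vs 86).
P8: worse on power draw (164 vs 86).
No option is at least as good as P6 on every objective and strictly better on one.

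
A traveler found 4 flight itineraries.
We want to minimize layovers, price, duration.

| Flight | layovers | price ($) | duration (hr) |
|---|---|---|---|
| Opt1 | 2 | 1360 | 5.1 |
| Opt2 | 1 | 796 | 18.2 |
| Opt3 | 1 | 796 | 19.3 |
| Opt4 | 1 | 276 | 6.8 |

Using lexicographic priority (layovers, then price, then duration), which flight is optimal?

First minimize layovers: best is 1, kept {Opt2, Opt3, Opt4}.
Then minimize price: best is 276, kept {Opt4}.

Opt4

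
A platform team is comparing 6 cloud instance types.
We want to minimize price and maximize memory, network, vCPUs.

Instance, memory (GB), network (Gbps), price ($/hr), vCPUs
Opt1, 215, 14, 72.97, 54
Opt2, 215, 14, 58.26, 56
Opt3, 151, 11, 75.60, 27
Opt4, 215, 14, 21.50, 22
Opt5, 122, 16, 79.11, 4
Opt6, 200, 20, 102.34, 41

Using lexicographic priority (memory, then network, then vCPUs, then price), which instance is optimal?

Opt2

First maximize memory: best is 215, kept {Opt1, Opt2, Opt4}.
Then maximize network: best is 14, kept {Opt1, Opt2, Opt4}.
Then maximize vCPUs: best is 56, kept {Opt2}.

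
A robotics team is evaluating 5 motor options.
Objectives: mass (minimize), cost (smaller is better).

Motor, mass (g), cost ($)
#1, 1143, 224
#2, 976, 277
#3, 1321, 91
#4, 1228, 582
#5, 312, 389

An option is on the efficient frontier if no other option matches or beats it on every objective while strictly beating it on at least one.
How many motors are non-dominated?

#1: not dominated.
#2: not dominated.
#3: not dominated (best cost).
#4: dominated by #1 (mass 1143≤1228, cost 224≤582).
#5: not dominated (best mass).
Pareto-optimal: #1, #2, #3, #5 → 4.

4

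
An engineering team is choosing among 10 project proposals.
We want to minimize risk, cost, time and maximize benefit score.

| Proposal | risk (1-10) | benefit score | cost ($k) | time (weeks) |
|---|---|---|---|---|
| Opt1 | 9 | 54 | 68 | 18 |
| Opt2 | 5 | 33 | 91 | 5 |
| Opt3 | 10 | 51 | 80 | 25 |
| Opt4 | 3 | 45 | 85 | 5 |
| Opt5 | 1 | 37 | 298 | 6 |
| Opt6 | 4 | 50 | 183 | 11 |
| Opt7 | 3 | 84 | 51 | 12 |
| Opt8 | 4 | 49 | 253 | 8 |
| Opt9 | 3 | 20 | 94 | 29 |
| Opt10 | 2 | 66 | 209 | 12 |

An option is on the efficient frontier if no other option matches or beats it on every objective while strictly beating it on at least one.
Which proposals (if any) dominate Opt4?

Opt1: worse on risk (9 vs 3).
Opt2: worse on risk (5 vs 3).
Opt3: worse on risk (10 vs 3).
Opt5: worse on benefit score (37 vs 45).
Opt6: worse on risk (4 vs 3).
Opt7: worse on time (12 vs 5).
Opt8: worse on risk (4 vs 3).
Opt9: worse on benefit score (20 vs 45).
Opt10: worse on cost (209 vs 85).
No option dominates Opt4.

none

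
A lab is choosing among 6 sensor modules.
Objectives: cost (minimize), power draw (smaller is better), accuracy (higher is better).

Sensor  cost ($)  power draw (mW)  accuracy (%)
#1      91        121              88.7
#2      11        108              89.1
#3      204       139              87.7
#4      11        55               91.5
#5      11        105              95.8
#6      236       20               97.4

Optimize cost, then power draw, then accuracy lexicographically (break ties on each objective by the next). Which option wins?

#4

First minimize cost: best is 11, kept {#2, #4, #5}.
Then minimize power draw: best is 55, kept {#4}.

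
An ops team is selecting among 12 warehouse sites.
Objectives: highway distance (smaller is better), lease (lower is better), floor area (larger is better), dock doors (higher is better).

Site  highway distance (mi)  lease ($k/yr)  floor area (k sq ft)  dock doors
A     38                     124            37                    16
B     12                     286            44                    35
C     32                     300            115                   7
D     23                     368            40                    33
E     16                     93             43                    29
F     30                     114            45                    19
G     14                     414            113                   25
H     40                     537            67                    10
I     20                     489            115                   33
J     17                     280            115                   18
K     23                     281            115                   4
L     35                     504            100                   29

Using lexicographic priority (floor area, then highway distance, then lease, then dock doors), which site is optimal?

First maximize floor area: best is 115, kept {C, I, J, K}.
Then minimize highway distance: best is 17, kept {J}.

J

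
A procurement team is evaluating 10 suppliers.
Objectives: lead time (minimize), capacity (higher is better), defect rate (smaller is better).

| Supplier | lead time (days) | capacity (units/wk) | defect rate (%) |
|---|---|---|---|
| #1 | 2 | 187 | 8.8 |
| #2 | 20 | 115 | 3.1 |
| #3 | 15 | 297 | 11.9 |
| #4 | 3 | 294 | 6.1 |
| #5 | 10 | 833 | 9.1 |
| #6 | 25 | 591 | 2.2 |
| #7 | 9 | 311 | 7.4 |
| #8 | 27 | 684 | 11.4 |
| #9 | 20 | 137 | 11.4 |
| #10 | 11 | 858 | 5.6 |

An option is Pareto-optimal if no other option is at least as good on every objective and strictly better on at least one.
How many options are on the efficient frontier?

7

#1: not dominated (best lead time).
#2: not dominated.
#3: dominated by #5 (lead time 10≤15, capacity 833≥297, defect rate 9.1≤11.9).
#4: not dominated.
#5: not dominated.
#6: not dominated (best defect rate).
#7: not dominated.
#8: dominated by #5 (lead time 10≤27, capacity 833≥684, defect rate 9.1≤11.4).
#9: dominated by #1 (lead time 2≤20, capacity 187≥137, defect rate 8.8≤11.4).
#10: not dominated (best capacity).
Pareto-optimal: #1, #2, #4, #5, #6, #7, #10 → 7.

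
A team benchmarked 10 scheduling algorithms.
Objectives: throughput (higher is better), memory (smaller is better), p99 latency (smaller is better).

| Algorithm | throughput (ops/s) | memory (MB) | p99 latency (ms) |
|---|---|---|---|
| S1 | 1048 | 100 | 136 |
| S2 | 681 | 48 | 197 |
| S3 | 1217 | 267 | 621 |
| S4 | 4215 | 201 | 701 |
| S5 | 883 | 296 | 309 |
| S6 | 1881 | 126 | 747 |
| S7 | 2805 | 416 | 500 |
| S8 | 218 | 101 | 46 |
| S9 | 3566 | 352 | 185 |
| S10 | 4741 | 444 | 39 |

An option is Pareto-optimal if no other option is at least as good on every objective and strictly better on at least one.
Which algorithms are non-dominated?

S1, S2, S3, S4, S6, S8, S9, S10

S1: not dominated.
S2: not dominated (best memory).
S3: not dominated.
S4: not dominated.
S5: dominated by S1 (throughput 1048≥883, memory 100≤296, p99 latency 136≤309).
S6: not dominated.
S7: dominated by S9 (throughput 3566≥2805, memory 352≤416, p99 latency 185≤500).
S8: not dominated.
S9: not dominated.
S10: not dominated (best throughput).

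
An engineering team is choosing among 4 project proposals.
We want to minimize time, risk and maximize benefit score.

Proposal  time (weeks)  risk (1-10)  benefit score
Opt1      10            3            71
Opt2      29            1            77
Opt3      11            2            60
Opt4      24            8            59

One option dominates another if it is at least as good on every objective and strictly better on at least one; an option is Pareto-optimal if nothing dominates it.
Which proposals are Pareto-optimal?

Opt1: not dominated (best time).
Opt2: not dominated (best risk).
Opt3: not dominated.
Opt4: dominated by Opt1 (time 10≤24, risk 3≤8, benefit score 71≥59).

Opt1, Opt2, Opt3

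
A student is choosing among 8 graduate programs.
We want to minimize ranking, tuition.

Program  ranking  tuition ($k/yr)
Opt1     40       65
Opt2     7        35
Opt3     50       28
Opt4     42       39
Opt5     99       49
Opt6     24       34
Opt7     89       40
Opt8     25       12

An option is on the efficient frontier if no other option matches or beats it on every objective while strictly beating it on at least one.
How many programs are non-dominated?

3

Opt1: dominated by Opt2 (ranking 7≤40, tuition 35≤65).
Opt2: not dominated (best ranking).
Opt3: dominated by Opt8 (ranking 25≤50, tuition 12≤28).
Opt4: dominated by Opt2 (ranking 7≤42, tuition 35≤39).
Opt5: dominated by Opt2 (ranking 7≤99, tuition 35≤49).
Opt6: not dominated.
Opt7: dominated by Opt2 (ranking 7≤89, tuition 35≤40).
Opt8: not dominated (best tuition).
Pareto-optimal: Opt2, Opt6, Opt8 → 3.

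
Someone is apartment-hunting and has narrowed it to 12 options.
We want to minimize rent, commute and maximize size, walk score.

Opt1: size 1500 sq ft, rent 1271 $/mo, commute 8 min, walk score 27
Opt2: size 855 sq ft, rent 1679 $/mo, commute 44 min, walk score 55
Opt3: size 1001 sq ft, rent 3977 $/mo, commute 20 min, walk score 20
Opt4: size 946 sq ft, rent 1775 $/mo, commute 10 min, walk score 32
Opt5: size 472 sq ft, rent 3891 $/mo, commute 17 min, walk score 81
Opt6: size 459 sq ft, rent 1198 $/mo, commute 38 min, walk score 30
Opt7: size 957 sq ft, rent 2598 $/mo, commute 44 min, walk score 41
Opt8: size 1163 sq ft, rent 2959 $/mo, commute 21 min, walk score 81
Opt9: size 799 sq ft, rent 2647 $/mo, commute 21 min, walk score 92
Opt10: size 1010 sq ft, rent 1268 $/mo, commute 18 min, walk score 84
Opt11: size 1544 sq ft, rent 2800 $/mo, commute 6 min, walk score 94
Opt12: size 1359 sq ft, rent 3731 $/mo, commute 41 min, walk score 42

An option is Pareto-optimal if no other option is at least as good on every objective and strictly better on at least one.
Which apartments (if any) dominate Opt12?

Opt11

Opt11: size 1544≥1359, rent 2800≤3731, commute 6≤41, walk score 94≥42 — dominates Opt12.
Others (Opt1, Opt2, Opt3, Opt4, Opt5, Opt6, Opt7, Opt8, Opt9, Opt10) are each worse than Opt12 on at least one objective.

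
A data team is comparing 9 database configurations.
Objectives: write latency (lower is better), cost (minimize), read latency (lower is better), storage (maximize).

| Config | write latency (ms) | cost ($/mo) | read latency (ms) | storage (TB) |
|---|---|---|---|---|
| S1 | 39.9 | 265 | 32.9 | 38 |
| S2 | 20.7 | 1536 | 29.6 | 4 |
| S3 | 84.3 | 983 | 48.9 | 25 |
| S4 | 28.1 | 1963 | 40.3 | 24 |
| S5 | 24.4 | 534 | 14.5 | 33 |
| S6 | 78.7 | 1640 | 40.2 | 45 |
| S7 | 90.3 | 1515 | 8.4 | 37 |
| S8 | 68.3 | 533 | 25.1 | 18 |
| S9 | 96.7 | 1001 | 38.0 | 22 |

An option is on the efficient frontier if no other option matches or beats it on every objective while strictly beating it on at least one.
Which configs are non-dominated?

S1, S2, S5, S6, S7, S8

S1: not dominated (best cost).
S2: not dominated (best write latency).
S3: dominated by S1 (write latency 39.9≤84.3, cost 265≤983, read latency 32.9≤48.9, storage 38≥25).
S4: dominated by S5 (write latency 24.4≤28.1, cost 534≤1963, read latency 14.5≤40.3, storage 33≥24).
S5: not dominated.
S6: not dominated (best storage).
S7: not dominated (best read latency).
S8: not dominated.
S9: dominated by S1 (write latency 39.9≤96.7, cost 265≤1001, read latency 32.9≤38.0, storage 38≥22).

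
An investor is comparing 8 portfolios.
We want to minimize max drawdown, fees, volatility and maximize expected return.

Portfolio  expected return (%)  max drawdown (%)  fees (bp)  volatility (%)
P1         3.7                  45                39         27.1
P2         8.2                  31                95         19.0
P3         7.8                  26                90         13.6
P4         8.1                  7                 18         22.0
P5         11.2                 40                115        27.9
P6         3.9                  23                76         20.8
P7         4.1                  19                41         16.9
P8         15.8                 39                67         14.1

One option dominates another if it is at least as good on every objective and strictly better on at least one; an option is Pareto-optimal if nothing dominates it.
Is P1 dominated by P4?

Yes

P4 vs P1: expected return 8.1≥3.7, max drawdown 7≤45, fees 18≤39, volatility 22.0≤27.1 — P4 is at least as good on every objective with at least one strict improvement.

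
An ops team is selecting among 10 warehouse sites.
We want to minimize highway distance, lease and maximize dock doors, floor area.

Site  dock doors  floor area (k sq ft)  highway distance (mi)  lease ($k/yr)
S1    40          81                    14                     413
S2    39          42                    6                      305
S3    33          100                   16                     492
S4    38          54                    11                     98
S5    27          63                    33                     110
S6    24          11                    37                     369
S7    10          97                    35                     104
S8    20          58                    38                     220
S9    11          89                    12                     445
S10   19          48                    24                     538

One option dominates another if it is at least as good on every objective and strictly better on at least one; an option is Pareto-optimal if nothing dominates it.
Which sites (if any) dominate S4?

S1: worse on highway distance (14 vs 11).
S2: worse on floor area (42 vs 54).
S3: worse on dock doors (33 vs 38).
S5: worse on dock doors (27 vs 38).
S6: worse on dock doors (24 vs 38).
S7: worse on dock doors (10 vs 38).
S8: worse on dock doors (20 vs 38).
S9: worse on dock doors (11 vs 38).
S10: worse on dock doors (19 vs 38).
No option dominates S4.

none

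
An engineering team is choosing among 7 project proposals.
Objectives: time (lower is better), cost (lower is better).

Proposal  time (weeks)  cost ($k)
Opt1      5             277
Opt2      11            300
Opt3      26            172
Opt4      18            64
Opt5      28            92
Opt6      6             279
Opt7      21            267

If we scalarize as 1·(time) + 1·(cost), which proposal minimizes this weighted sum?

Opt1: 1·5 + 1·277 = 282
Opt2: 1·11 + 1·300 = 311
Opt3: 1·26 + 1·172 = 198
Opt4: 1·18 + 1·64 = 82
Opt5: 1·28 + 1·92 = 120
Opt6: 1·6 + 1·279 = 285
Opt7: 1·21 + 1·267 = 288
Lowest: Opt4 at 82.

Opt4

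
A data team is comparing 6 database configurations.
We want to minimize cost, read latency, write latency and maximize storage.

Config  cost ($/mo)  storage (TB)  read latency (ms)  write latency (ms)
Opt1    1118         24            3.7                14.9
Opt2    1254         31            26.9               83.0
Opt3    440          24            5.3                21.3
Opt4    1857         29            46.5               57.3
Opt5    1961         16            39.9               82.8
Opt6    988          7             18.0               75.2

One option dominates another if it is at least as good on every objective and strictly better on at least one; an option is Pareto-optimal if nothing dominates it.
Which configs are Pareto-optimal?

Opt1, Opt2, Opt3, Opt4

Opt1: not dominated (best read latency).
Opt2: not dominated (best storage).
Opt3: not dominated (best cost).
Opt4: not dominated.
Opt5: dominated by Opt1 (cost 1118≤1961, storage 24≥16, read latency 3.7≤39.9, write latency 14.9≤82.8).
Opt6: dominated by Opt3 (cost 440≤988, storage 24≥7, read latency 5.3≤18.0, write latency 21.3≤75.2).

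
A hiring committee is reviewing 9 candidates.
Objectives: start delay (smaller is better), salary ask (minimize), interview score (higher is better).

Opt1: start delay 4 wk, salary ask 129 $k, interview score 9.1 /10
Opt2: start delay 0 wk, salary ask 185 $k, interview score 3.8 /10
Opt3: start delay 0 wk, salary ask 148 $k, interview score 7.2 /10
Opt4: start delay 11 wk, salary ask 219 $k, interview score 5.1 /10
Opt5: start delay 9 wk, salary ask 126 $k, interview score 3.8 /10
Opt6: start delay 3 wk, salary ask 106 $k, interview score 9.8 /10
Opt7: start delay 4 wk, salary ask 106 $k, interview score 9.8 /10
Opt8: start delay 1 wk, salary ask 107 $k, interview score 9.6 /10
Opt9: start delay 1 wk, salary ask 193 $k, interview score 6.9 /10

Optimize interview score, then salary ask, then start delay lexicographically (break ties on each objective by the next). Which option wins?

Opt6

First maximize interview score: best is 9.8, kept {Opt6, Opt7}.
Then minimize salary ask: best is 106, kept {Opt6, Opt7}.
Then minimize start delay: best is 3, kept {Opt6}.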